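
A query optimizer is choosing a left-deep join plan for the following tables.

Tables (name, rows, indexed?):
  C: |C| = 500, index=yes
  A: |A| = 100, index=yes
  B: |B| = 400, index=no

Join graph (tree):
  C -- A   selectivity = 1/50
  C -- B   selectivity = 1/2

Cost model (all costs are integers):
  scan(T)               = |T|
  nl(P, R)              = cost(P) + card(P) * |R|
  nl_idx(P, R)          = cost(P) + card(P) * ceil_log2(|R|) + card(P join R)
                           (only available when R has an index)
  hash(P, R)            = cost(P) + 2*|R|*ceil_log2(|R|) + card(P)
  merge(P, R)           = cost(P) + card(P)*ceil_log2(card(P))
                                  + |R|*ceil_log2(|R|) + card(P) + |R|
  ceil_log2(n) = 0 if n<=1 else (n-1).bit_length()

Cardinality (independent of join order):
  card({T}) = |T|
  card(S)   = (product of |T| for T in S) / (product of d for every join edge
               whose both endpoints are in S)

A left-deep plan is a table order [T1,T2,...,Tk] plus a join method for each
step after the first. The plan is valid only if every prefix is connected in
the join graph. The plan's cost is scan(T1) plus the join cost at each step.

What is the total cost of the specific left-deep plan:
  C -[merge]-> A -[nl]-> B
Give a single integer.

406300

step 1: scan C: cost=500, card=500
step 2: join A via merge
    card(P join A) = 500*100/(50) = 1000
    cost = 500 + 500*9 + 100*7 + 500 + 100 = 6300
step 3: join B via nl
    card(P join B) = 1000*400/(2) = 200000
    cost = 6300 + 1000*400 = 406300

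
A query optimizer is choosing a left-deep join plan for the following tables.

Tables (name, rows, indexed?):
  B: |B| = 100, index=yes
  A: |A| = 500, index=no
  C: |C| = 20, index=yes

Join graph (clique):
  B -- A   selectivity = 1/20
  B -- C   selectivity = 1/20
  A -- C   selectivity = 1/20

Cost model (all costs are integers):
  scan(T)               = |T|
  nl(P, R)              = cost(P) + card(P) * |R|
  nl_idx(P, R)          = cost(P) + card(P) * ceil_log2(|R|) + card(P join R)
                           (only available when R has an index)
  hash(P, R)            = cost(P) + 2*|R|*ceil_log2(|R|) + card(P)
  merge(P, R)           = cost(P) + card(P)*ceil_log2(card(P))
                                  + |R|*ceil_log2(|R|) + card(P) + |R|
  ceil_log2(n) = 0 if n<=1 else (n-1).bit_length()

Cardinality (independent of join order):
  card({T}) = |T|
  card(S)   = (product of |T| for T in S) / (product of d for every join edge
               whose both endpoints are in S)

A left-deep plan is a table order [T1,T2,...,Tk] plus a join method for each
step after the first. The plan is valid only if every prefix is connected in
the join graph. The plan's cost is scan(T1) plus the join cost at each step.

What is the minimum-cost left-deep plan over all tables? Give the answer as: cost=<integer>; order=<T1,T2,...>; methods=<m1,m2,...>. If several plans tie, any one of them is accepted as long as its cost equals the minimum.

Selinger DP (subsets sized 1..n):
  {B}: scan cost=100, card=100
  {A}: scan cost=500, card=500
  {C}: scan cost=20, card=20
  {AB}: card=2500; try (B,hash)→2400, (A,merge)→5900, (B,merge)→6300, (B,nl_idx)→6500, (A,hash)→9200, (A,nl)→50100 …(+1); best=2400 via (B,hash)
  {BC}: card=100; try (B,nl_idx)→260, (C,hash)→400, (C,nl_idx)→700, (B,merge)→940, (C,merge)→1020, (B,hash)→1440 …(+2); best=260 via (B,nl_idx)
  {AC}: card=500; try (C,hash)→1200, (C,nl_idx)→3500, (A,merge)→5140, (C,merge)→5620, (A,hash)→9040, (A,nl)→10020 …(+1); best=1200 via (C,hash)
  {ABC}: card=125; try (B,hash)→3100, (B,nl_idx)→4825, (C,hash)→5100, (A,merge)→6060, (B,merge)→7000, (A,hash)→9360 …(+5); best=3100 via (B,hash)

cost=3100; order=A,C,B; methods=hash,hash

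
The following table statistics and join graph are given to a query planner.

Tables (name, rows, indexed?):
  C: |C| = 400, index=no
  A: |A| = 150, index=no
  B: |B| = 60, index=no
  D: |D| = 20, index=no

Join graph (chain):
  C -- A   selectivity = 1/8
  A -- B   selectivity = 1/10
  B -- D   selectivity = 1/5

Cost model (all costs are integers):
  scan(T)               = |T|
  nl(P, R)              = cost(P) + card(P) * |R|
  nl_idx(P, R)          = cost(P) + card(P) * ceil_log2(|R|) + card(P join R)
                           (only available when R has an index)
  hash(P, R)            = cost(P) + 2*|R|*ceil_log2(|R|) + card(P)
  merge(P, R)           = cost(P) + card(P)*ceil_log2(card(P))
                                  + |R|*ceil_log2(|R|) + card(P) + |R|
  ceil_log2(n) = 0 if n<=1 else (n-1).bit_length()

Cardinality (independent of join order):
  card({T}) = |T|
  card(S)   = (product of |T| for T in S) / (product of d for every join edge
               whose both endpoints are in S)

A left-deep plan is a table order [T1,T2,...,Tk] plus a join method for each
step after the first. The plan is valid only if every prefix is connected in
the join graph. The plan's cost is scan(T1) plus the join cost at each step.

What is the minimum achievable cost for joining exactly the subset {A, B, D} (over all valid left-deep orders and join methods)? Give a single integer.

Selinger DP over subsets of {A,B,D}:
  {A}: scan cost=150, card=150
  {B}: scan cost=60, card=60
  {D}: scan cost=20, card=20
  {AB}: card=900; try (B,hash)→1020, (A,merge)→1830, (B,merge)→1920, (A,hash)→2520, (A,nl)→9060, (B,nl)→9150; best=1020 via (B,hash)
  {BD}: card=240; try (D,hash)→320, (B,merge)→560, (D,merge)→600, (B,hash)→760, (B,nl)→1220, (D,nl)→1260; best=320 via (D,hash)
  {ABD}: card=3600; try (D,hash)→2120, (A,hash)→2960, (A,merge)→3830, (D,merge)→11040, (D,nl)→19020, (A,nl)→36320; best=2120 via (D,hash)

2120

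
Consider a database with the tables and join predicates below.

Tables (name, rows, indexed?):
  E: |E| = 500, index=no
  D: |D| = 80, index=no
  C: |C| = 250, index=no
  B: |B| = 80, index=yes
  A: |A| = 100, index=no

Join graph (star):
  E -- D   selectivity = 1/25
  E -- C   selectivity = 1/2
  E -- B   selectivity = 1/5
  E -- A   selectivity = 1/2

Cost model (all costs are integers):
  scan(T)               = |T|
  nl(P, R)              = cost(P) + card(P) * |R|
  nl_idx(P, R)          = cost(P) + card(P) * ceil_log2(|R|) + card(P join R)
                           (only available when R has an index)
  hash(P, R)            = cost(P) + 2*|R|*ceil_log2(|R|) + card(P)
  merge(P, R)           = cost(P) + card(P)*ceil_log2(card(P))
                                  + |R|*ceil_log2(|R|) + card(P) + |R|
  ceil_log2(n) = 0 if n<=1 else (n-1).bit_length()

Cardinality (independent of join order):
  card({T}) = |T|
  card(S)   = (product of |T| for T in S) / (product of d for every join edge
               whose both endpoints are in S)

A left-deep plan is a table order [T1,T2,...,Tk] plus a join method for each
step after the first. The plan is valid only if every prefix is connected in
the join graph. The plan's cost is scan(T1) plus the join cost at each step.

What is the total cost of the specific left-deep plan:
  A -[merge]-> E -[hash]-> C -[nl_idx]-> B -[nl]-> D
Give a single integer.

step 1: scan A: cost=100, card=100
step 2: join E via merge
    card(P join E) = 100*500/(2) = 25000
    cost = 100 + 100*7 + 500*9 + 100 + 500 = 5900
step 3: join C via hash
    card(P join C) = 25000*250/(2) = 3125000
    cost = 5900 + 2*250*8 + 25000 = 34900
step 4: join B via nl_idx
    card(P join B) = 3125000*80/(5) = 50000000
    cost = 34900 + 3125000*7 + 50000000 = 71909900
step 5: join D via nl
    card(P join D) = 50000000*80/(25) = 160000000
    cost = 71909900 + 50000000*80 = 4071909900

4071909900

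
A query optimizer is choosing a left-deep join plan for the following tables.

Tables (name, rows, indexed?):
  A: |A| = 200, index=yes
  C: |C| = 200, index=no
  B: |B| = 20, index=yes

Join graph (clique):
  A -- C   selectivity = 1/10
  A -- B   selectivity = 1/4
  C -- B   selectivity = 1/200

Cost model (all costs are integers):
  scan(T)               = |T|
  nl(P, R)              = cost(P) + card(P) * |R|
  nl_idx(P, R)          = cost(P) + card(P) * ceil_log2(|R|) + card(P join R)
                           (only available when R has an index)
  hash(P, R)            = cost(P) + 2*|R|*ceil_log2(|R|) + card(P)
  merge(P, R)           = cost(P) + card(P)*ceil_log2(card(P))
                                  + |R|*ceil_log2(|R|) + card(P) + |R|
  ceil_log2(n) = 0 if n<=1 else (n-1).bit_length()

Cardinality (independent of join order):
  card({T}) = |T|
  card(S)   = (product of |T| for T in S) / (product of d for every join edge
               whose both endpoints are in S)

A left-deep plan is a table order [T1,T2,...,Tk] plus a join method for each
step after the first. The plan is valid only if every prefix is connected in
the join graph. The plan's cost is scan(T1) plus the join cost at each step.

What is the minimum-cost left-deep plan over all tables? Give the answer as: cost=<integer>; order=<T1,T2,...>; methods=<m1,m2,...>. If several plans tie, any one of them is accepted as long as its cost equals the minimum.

Selinger DP (subsets sized 1..n):
  {A}: scan cost=200, card=200
  {C}: scan cost=200, card=200
  {B}: scan cost=20, card=20
  {AC}: card=4000; try (C,hash)→3600, (A,hash)→3600, (C,merge)→3800, (A,merge)→3800, (A,nl_idx)→5800, (C,nl)→40200 …(+1); best=3600 via (C,hash)
  {AB}: card=1000; try (B,hash)→600, (A,nl_idx)→1180, (A,merge)→1940, (B,merge)→2120, (B,nl_idx)→2200, (A,hash)→3240 …(+2); best=600 via (B,hash)
  {BC}: card=20; try (B,hash)→600, (B,nl_idx)→1220, (C,merge)→1940, (B,merge)→2120, (C,hash)→3240, (C,nl)→4020 …(+1); best=600 via (B,hash)
  {ABC}: card=100; try (A,nl_idx)→860, (A,merge)→2520, (A,hash)→3820, (A,nl)→4600, (C,hash)→4800, (B,hash)→7800 …(+5); best=860 via (A,nl_idx)

cost=860; order=C,B,A; methods=hash,nl_idx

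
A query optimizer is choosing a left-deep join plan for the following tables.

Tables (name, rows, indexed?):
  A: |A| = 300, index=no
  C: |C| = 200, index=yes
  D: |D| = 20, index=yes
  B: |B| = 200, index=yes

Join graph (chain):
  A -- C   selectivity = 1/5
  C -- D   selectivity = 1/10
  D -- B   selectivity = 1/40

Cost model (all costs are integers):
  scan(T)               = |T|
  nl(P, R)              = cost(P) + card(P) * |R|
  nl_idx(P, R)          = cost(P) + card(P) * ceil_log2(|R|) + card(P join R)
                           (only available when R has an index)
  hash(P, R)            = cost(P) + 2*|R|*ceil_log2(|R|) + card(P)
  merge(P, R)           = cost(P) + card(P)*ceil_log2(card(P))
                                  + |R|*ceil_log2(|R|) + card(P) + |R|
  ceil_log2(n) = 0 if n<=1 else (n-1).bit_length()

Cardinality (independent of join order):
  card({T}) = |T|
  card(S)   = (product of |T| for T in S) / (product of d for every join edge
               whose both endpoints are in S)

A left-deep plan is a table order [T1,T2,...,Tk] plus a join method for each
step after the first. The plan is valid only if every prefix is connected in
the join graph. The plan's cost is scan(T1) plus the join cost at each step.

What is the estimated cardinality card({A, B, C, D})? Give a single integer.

120000

Tables in S: A(300), B(200), C(200), D(20)
Edges inside S: A-C(d=5), C-D(d=10), D-B(d=40)
numerator = 300 * 200 * 200 * 20 = 240000000
denominator = 5 * 10 * 40 = 2000
card(S) = 240000000 / 2000 = 120000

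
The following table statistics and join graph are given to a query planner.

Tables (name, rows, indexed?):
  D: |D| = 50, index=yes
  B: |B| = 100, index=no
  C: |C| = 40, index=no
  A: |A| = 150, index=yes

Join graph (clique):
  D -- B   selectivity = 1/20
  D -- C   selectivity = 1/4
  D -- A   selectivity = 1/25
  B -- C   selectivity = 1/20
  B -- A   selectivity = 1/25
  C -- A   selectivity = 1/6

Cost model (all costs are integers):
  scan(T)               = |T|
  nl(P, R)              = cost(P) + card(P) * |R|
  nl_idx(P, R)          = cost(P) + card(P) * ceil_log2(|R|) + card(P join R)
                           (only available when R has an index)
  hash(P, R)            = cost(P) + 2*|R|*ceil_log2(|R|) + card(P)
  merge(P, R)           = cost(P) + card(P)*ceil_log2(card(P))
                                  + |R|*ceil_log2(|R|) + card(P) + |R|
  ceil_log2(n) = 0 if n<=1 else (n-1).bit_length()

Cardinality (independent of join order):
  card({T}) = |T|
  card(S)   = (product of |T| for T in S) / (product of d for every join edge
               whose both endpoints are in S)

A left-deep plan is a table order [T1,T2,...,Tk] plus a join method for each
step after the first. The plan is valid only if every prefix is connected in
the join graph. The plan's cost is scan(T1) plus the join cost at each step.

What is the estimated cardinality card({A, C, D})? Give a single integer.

Tables in S: A(150), C(40), D(50)
Edges inside S: D-C(d=4), D-A(d=25), C-A(d=6)
numerator = 150 * 40 * 50 = 300000
denominator = 4 * 25 * 6 = 600
card(S) = 300000 / 600 = 500

500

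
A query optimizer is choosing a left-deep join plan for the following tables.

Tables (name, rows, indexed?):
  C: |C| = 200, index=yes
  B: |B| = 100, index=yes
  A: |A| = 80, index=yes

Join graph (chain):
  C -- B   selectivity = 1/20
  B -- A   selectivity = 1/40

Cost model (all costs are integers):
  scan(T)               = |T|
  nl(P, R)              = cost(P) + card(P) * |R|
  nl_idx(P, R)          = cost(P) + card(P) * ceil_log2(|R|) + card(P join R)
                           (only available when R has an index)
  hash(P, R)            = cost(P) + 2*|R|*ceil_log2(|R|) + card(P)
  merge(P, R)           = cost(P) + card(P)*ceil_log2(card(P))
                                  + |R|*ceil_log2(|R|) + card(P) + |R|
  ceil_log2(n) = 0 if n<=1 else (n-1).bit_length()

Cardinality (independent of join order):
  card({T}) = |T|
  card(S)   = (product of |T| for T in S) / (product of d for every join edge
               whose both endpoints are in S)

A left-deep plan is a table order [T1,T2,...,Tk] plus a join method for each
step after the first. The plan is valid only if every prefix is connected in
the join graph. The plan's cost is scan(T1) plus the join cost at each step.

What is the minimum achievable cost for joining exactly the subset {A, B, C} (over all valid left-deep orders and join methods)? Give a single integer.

3920

Selinger DP over subsets of {A,B,C}:
  {C}: scan cost=200, card=200
  {B}: scan cost=100, card=100
  {A}: scan cost=80, card=80
  {BC}: card=1000; try (B,hash)→1800, (C,nl_idx)→1900, (B,nl_idx)→2600, (C,merge)→2700, (B,merge)→2800, (C,hash)→3400 …(+2); best=1800 via (B,hash)
  {AB}: card=200; try (B,nl_idx)→840, (A,nl_idx)→1000, (A,hash)→1320, (B,merge)→1520, (A,merge)→1540, (B,hash)→1560 …(+2); best=840 via (B,nl_idx)
  {ABC}: card=2000; try (A,hash)→3920, (C,hash)→4240, (C,merge)→4440, (C,nl_idx)→4440, (A,nl_idx)→10800, (A,merge)→13440 …(+2); best=3920 via (A,hash)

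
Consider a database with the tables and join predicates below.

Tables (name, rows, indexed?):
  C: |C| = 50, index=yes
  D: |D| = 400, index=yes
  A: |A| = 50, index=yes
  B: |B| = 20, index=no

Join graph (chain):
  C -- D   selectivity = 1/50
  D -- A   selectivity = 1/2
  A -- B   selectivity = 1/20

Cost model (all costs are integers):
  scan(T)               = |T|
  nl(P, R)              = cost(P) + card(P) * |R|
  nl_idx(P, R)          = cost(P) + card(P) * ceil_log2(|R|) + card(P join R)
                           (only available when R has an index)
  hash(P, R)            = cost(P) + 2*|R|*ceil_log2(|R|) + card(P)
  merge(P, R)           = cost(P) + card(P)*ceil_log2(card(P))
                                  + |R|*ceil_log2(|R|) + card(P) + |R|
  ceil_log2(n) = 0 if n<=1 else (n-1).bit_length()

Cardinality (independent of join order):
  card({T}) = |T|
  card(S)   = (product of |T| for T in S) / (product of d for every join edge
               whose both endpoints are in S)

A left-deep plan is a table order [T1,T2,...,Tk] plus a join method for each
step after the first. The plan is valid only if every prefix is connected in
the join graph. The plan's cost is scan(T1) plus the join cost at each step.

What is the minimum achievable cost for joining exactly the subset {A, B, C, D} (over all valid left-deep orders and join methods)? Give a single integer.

12100

Selinger DP over subsets of {A,B,C,D}:
  {C}: scan cost=50, card=50
  {D}: scan cost=400, card=400
  {A}: scan cost=50, card=50
  {B}: scan cost=20, card=20
  {CD}: card=400; try (D,nl_idx)→900, (C,hash)→1400, (C,nl_idx)→3200, (D,merge)→4400, (C,merge)→4750, (D,hash)→7300 …(+2); best=900 via (D,nl_idx)
  {AD}: card=10000; try (A,hash)→1400, (D,merge)→4400, (A,merge)→4750, (D,hash)→7300, (D,nl_idx)→10500, (A,nl_idx)→12800 …(+2); best=1400 via (A,hash)
  {AB}: card=50; try (A,nl_idx)→190, (B,hash)→300, (A,merge)→490, (B,merge)→520, (A,hash)→640, (A,nl)→1020 …(+1); best=190 via (A,nl_idx)
  {ACD}: card=10000; try (A,hash)→1900, (A,merge)→5250, (C,hash)→12000, (A,nl_idx)→13300, (A,nl)→20900, (C,nl_idx)→71400 …(+2); best=1900 via (A,hash)
  {ABD}: card=10000; try (D,merge)→4540, (D,hash)→7440, (D,nl_idx)→10640, (B,hash)→11600, (D,nl)→20190, (B,merge)→151520 …(+1); best=4540 via (D,merge)
  {ABCD}: card=10000; try (B,hash)→12100, (C,hash)→15140, (C,nl_idx)→74540, (B,merge)→152020, (C,merge)→154890, (B,nl)→201900 …(+1); best=12100 via (B,hash)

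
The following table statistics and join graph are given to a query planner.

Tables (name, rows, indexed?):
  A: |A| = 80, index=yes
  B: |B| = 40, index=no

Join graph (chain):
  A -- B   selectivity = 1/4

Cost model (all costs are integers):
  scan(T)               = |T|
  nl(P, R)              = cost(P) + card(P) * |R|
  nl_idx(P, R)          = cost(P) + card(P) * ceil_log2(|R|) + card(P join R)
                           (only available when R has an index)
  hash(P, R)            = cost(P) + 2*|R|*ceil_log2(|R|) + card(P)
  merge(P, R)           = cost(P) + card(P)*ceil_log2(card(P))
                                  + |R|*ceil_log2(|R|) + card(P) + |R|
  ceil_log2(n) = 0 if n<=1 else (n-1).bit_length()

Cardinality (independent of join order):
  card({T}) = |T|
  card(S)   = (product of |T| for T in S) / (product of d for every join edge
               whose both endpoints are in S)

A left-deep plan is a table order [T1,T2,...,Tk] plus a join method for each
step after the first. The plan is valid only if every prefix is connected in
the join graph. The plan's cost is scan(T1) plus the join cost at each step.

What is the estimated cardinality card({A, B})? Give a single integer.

Tables in S: A(80), B(40)
Edges inside S: A-B(d=4)
numerator = 80 * 40 = 3200
denominator = 4 = 4
card(S) = 3200 / 4 = 800

800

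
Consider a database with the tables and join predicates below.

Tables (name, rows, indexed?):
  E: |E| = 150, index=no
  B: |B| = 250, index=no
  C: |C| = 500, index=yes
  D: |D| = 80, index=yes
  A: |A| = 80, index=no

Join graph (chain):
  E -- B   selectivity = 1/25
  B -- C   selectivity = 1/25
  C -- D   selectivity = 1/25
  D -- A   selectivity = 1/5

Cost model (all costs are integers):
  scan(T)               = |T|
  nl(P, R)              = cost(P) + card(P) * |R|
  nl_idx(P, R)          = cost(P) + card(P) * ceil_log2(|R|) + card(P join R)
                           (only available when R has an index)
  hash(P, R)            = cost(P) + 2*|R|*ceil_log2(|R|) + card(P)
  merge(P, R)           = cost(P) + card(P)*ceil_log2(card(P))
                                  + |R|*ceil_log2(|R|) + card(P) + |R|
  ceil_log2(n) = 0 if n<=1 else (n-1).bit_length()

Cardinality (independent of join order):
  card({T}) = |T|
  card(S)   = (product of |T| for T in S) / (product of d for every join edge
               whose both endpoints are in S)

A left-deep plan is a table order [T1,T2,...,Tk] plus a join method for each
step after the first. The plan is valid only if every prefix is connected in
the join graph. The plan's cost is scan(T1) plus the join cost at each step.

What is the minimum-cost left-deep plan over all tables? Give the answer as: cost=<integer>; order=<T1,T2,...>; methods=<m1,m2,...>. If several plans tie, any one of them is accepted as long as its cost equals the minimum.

cost=123240; order=C,D,B,E,A; methods=hash,hash,hash,hash

Selinger DP (subsets sized 1..n):
  {E}: scan cost=150, card=150
  {B}: scan cost=250, card=250
  {C}: scan cost=500, card=500
  {D}: scan cost=80, card=80
  {A}: scan cost=80, card=80
  {BE}: card=1500; try (E,hash)→2900, (B,merge)→3750, (E,merge)→3850, (B,hash)→4300, (B,nl)→37650, (E,nl)→37750; best=2900 via (E,hash)
  {BC}: card=5000; try (B,hash)→5000, (C,merge)→7500, (C,nl_idx)→7500, (B,merge)→7750, (C,hash)→9500, (C,nl)→125250 …(+1); best=5000 via (B,hash)
  {CD}: card=1600; try (D,hash)→2120, (C,nl_idx)→2400, (D,nl_idx)→5600, (C,merge)→5720, (D,merge)→6140, (C,hash)→9160 …(+2); best=2120 via (D,hash)
  {AD}: card=1280; try (D,hash)→1280, (A,hash)→1280, (D,merge)→1360, (A,merge)→1360, (D,nl_idx)→1920, (D,nl)→6480 …(+1); best=1280 via (D,hash)
  {BCE}: card=30000; try (E,hash)→12400, (C,hash)→13400, (C,merge)→25900, (C,nl_idx)→46400, (E,merge)→76350, (C,nl)→752900 …(+1); best=12400 via (E,hash)
  {BCD}: card=16000; try (B,hash)→7720, (D,hash)→11120, (B,merge)→23570, (D,nl_idx)→56000, (D,merge)→75640, (B,nl)→402120 …(+1); best=7720 via (B,hash)
  {ACD}: card=25600; try (A,hash)→4840, (C,hash)→11560, (C,merge)→21640, (A,merge)→21960, (C,nl_idx)→38400, (A,nl)→130120 …(+1); best=4840 via (A,hash)
  {BCDE}: card=96000; try (E,hash)→26120, (D,hash)→43520, (E,merge)→249070, (D,nl_idx)→318400, (D,merge)→493040, (E,nl)→2407720 …(+1); best=26120 via (E,hash)
  {ABCD}: card=256000; try (A,hash)→24840, (B,hash)→34440, (A,merge)→248360, (B,merge)→416690, (A,nl)→1287720, (B,nl)→6404840; best=24840 via (A,hash)
  {ABCDE}: card=1536000; try (A,hash)→123240, (E,hash)→283240, (A,merge)→1754760, (E,merge)→4890190, (A,nl)→7706120, (E,nl)→38424840; best=123240 via (A,hash)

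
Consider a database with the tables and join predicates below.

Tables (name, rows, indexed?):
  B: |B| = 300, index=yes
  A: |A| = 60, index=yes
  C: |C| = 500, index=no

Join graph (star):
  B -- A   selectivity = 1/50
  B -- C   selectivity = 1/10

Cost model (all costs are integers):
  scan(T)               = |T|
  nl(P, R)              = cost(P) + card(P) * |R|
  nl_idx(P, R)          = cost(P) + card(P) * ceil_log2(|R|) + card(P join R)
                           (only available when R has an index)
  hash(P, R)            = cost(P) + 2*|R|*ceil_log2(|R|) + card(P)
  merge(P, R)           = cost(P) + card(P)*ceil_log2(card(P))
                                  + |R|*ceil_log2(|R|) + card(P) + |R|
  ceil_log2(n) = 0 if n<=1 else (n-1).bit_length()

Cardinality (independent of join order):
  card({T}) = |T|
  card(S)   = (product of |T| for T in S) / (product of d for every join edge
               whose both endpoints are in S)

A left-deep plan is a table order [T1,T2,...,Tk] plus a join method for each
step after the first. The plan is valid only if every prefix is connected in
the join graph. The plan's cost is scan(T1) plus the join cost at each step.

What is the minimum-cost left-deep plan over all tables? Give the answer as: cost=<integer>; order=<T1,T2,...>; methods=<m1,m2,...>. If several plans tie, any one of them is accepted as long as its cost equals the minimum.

cost=9560; order=A,B,C; methods=nl_idx,merge

Selinger DP (subsets sized 1..n):
  {B}: scan cost=300, card=300
  {A}: scan cost=60, card=60
  {C}: scan cost=500, card=500
  {AB}: card=360; try (B,nl_idx)→960, (A,hash)→1320, (A,nl_idx)→2460, (B,merge)→3480, (A,merge)→3720, (B,hash)→5520 …(+2); best=960 via (B,nl_idx)
  {BC}: card=15000; try (B,hash)→6400, (C,merge)→8300, (B,merge)→8500, (C,hash)→9600, (B,nl_idx)→20000, (C,nl)→150300 …(+1); best=6400 via (B,hash)
  {ABC}: card=18000; try (C,merge)→9560, (C,hash)→10320, (A,hash)→22120, (A,nl_idx)→114400, (C,nl)→180960, (A,merge)→231820 …(+1); best=9560 via (C,merge)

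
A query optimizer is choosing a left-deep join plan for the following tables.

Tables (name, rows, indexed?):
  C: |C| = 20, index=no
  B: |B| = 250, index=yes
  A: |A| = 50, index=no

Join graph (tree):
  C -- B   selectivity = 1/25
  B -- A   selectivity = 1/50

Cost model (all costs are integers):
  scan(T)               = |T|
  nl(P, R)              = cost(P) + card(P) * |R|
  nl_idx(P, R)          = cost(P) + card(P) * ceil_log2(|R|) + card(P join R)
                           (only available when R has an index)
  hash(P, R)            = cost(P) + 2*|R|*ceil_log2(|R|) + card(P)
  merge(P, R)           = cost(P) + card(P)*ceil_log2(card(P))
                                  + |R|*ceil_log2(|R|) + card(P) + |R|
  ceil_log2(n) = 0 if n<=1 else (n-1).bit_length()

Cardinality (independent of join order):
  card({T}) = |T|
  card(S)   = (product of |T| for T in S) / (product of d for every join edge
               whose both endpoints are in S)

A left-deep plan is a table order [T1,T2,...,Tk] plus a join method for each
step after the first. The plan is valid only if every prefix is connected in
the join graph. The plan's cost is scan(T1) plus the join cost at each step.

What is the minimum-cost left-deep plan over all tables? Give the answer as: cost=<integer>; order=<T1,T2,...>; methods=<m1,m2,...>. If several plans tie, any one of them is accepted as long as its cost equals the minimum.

cost=1150; order=A,B,C; methods=nl_idx,hash

Selinger DP (subsets sized 1..n):
  {C}: scan cost=20, card=20
  {B}: scan cost=250, card=250
  {A}: scan cost=50, card=50
  {BC}: card=200; try (B,nl_idx)→380, (C,hash)→700, (B,merge)→2390, (C,merge)→2620, (B,hash)→4040, (B,nl)→5020 …(+1); best=380 via (B,nl_idx)
  {AB}: card=250; try (B,nl_idx)→700, (A,hash)→1100, (B,merge)→2650, (A,merge)→2850, (B,hash)→4100, (B,nl)→12550 …(+1); best=700 via (B,nl_idx)
  {ABC}: card=200; try (C,hash)→1150, (A,hash)→1180, (A,merge)→2530, (C,merge)→3070, (C,nl)→5700, (A,nl)→10380; best=1150 via (C,hash)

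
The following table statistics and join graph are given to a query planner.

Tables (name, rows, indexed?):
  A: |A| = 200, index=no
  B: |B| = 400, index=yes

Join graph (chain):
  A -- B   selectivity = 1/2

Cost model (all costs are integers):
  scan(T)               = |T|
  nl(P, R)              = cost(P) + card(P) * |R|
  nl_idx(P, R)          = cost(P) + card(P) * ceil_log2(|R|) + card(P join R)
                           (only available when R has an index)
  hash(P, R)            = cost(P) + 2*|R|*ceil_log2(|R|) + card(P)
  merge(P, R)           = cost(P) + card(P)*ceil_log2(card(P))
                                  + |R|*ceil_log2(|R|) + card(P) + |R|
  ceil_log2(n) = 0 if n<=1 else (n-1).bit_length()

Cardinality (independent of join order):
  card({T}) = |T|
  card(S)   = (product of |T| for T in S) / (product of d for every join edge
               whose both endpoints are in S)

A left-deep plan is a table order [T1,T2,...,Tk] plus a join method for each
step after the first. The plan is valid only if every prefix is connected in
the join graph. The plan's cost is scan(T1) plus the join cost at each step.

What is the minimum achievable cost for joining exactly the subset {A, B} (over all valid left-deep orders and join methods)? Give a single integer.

4000

Selinger DP over subsets of {A,B}:
  {A}: scan cost=200, card=200
  {B}: scan cost=400, card=400
  {AB}: card=40000; try (A,hash)→4000, (B,merge)→6000, (A,merge)→6200, (B,hash)→7600, (B,nl_idx)→42000, (B,nl)→80200 …(+1); best=4000 via (A,hash)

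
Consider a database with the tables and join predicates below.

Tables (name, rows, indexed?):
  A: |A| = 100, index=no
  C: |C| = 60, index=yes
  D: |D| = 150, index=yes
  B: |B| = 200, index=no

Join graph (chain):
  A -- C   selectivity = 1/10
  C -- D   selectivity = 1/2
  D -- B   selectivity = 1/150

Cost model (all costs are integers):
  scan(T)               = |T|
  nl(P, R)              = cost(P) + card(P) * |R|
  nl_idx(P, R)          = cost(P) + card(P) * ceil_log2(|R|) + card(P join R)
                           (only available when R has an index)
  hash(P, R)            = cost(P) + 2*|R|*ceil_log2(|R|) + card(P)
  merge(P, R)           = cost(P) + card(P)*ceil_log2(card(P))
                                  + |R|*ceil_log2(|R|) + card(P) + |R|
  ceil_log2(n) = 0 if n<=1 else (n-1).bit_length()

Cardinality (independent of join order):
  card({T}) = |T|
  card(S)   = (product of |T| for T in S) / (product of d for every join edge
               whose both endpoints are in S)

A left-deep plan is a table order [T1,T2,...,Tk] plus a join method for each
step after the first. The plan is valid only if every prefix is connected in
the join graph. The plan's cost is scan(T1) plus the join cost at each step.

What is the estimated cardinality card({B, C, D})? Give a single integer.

Tables in S: B(200), C(60), D(150)
Edges inside S: C-D(d=2), D-B(d=150)
numerator = 200 * 60 * 150 = 1800000
denominator = 2 * 150 = 300
card(S) = 1800000 / 300 = 6000

6000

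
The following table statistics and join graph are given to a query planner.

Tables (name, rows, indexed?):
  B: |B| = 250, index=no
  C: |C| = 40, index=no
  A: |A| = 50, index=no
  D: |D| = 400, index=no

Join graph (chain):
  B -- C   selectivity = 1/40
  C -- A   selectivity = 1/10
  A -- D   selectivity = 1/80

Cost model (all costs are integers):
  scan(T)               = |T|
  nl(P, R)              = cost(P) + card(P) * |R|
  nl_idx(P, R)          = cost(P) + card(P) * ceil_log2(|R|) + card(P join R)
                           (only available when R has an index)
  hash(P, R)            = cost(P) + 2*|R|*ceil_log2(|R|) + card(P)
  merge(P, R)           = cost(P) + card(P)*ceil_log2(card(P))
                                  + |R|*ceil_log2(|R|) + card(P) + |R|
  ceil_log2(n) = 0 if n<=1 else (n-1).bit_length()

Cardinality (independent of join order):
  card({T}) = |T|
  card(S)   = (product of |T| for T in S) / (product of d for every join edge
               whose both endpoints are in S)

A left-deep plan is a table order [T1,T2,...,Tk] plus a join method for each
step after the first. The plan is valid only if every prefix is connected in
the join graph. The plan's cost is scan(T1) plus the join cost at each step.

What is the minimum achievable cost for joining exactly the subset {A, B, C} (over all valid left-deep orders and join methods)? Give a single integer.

1830

Selinger DP over subsets of {A,B,C}:
  {B}: scan cost=250, card=250
  {C}: scan cost=40, card=40
  {A}: scan cost=50, card=50
  {BC}: card=250; try (C,hash)→980, (B,merge)→2570, (C,merge)→2780, (B,hash)→4080, (B,nl)→10040, (C,nl)→10250; best=980 via (C,hash)
  {AC}: card=200; try (C,hash)→580, (A,merge)→670, (C,merge)→680, (A,hash)→680, (A,nl)→2040, (C,nl)→2050; best=580 via (C,hash)
  {ABC}: card=1250; try (A,hash)→1830, (A,merge)→3580, (B,merge)→4630, (B,hash)→4780, (A,nl)→13480, (B,nl)→50580; best=1830 via (A,hash)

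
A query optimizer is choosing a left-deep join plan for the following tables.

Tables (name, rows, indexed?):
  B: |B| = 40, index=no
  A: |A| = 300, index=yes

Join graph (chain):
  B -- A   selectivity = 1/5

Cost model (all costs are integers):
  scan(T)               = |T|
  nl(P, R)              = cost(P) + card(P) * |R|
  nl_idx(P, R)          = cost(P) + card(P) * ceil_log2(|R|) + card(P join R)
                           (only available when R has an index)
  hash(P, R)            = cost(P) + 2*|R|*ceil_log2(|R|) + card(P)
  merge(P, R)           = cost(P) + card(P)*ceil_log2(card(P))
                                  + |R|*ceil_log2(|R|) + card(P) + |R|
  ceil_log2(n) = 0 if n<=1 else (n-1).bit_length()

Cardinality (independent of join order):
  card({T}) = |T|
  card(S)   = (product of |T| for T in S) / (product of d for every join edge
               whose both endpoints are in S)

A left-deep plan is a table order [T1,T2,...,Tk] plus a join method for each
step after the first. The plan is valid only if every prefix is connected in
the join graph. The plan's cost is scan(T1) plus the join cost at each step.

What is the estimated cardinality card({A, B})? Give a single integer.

2400

Tables in S: A(300), B(40)
Edges inside S: B-A(d=5)
numerator = 300 * 40 = 12000
denominator = 5 = 5
card(S) = 12000 / 5 = 2400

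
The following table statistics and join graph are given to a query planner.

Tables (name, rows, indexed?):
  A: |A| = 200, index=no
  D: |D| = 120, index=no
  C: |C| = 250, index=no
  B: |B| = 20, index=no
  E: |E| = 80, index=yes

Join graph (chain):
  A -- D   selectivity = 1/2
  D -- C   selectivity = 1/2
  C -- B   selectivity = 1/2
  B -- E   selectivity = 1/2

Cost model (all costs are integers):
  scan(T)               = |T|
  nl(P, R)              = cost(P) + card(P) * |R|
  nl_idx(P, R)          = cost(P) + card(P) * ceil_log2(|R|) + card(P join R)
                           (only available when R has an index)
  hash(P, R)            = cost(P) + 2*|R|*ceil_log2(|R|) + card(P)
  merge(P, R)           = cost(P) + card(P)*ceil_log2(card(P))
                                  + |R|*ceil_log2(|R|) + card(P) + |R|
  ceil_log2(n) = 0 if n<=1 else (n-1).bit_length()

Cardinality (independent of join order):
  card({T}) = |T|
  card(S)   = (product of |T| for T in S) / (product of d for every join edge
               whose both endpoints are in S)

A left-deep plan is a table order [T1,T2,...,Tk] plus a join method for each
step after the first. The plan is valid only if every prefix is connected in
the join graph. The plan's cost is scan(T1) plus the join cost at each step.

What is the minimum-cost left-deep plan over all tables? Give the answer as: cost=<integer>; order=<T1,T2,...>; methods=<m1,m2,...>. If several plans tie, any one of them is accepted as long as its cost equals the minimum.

Selinger DP (subsets sized 1..n):
  {A}: scan cost=200, card=200
  {D}: scan cost=120, card=120
  {C}: scan cost=250, card=250
  {B}: scan cost=20, card=20
  {E}: scan cost=80, card=80
  {AD}: card=12000; try (D,hash)→2080, (A,merge)→2880, (D,merge)→2960, (A,hash)→3440, (A,nl)→24120, (D,nl)→24200; best=2080 via (D,hash)
  {CD}: card=15000; try (D,hash)→2180, (C,merge)→3330, (D,merge)→3460, (C,hash)→4240, (C,nl)→30120, (D,nl)→30250; best=2180 via (D,hash)
  {BC}: card=2500; try (B,hash)→700, (C,merge)→2390, (B,merge)→2620, (C,hash)→4040, (C,nl)→5020, (B,nl)→5250; best=700 via (B,hash)
  {BE}: card=800; try (B,hash)→360, (E,merge)→780, (B,merge)→840, (E,nl_idx)→960, (E,hash)→1160, (E,nl)→1620 …(+1); best=360 via (B,hash)
  {ACD}: card=1500000; try (C,hash)→18080, (A,hash)→20380, (C,merge)→184330, (A,merge)→228980, (C,nl)→3002080, (A,nl)→3002180; best=18080 via (C,hash)
  {BCD}: card=150000; try (D,hash)→4880, (B,hash)→17380, (D,merge)→34160, (B,merge)→227300, (D,nl)→300700, (B,nl)→302180; best=4880 via (D,hash)
  {BCE}: card=100000; try (E,hash)→4320, (C,hash)→5160, (C,merge)→11410, (E,merge)→33840, (E,nl_idx)→118200, (C,nl)→200360 …(+1); best=4320 via (E,hash)
  {ABCD}: card=15000000; try (A,hash)→158080, (B,hash)→1518280, (A,merge)→2856680, (A,nl)→30004880, (B,nl)→30018080, (B,merge)→33018200; best=158080 via (A,hash)
  {BCDE}: card=6000000; try (D,hash)→106000, (E,hash)→156000, (D,merge)→1805280, (E,merge)→2855520, (E,nl_idx)→7054880, (D,nl)→12004320 …(+1); best=106000 via (D,hash)
  {ABCDE}: card=600000000; try (A,hash)→6109200, (E,hash)→15159200, (A,merge)→144107800, (E,merge)→375158720, (E,nl_idx)→705158080, (A,nl)→1200106000 …(+1); best=6109200 via (A,hash)

cost=6109200; order=C,B,E,D,A; methods=hash,hash,hash,hash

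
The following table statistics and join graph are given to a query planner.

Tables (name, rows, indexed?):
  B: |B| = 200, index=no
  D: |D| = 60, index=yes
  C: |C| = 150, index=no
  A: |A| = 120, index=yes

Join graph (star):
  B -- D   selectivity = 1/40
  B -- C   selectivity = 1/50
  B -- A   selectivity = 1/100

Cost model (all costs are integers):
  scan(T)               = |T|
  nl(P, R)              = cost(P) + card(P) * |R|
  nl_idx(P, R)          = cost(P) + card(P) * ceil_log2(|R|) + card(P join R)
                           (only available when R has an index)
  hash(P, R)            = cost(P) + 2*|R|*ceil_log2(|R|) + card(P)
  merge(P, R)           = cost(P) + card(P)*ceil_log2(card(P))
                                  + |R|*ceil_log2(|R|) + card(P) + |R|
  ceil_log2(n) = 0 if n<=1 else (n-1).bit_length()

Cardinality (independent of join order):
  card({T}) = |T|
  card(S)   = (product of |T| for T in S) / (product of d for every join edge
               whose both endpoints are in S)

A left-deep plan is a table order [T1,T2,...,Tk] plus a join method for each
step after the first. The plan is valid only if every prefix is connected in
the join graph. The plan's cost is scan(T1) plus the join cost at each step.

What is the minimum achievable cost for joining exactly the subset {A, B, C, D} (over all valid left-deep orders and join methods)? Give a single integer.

Selinger DP over subsets of {A,B,C,D}:
  {B}: scan cost=200, card=200
  {D}: scan cost=60, card=60
  {C}: scan cost=150, card=150
  {A}: scan cost=120, card=120
  {BD}: card=300; try (D,hash)→1120, (D,nl_idx)→1700, (B,merge)→2280, (D,merge)→2420, (B,hash)→3320, (B,nl)→12060 …(+1); best=1120 via (D,hash)
  {BC}: card=600; try (C,hash)→2800, (B,merge)→3300, (C,merge)→3350, (B,hash)→3500, (B,nl)→30150, (C,nl)→30200; best=2800 via (C,hash)
  {AB}: card=240; try (A,nl_idx)→1840, (A,hash)→2080, (B,merge)→2880, (A,merge)→2960, (B,hash)→3440, (B,nl)→24120 …(+1); best=1840 via (A,nl_idx)
  {BCD}: card=900; try (C,hash)→3820, (D,hash)→4120, (C,merge)→5470, (D,nl_idx)→7300, (D,merge)→9820, (D,nl)→38800 …(+1); best=3820 via (C,hash)
  {ABD}: card=360; try (D,hash)→2800, (A,hash)→3100, (A,nl_idx)→3580, (D,nl_idx)→3640, (D,merge)→4420, (A,merge)→5080 …(+2); best=2800 via (D,hash)
  {ABC}: card=720; try (C,hash)→4480, (A,hash)→5080, (C,merge)→5350, (A,nl_idx)→7720, (A,merge)→10360, (C,nl)→37840 …(+1); best=4480 via (C,hash)
  {ABCD}: card=1080; try (C,hash)→5560, (D,hash)→5920, (A,hash)→6400, (C,merge)→7750, (D,nl_idx)→9880, (A,nl_idx)→11200 …(+5); best=5560 via (C,hash)

5560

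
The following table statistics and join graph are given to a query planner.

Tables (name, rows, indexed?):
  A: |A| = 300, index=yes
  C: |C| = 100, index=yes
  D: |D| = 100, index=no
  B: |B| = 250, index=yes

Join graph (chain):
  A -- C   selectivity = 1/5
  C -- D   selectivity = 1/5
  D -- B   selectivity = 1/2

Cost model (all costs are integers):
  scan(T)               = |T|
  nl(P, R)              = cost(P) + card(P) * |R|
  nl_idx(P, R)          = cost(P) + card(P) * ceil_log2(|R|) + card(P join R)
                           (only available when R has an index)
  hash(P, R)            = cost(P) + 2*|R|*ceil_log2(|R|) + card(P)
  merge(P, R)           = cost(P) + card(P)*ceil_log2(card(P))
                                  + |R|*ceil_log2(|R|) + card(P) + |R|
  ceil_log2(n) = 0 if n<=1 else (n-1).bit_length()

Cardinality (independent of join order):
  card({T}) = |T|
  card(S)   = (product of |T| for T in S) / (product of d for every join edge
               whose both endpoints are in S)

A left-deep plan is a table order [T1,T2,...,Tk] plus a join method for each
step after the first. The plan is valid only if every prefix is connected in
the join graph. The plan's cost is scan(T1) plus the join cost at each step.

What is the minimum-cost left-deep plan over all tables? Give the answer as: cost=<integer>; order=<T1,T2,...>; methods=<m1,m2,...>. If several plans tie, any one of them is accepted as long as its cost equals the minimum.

Selinger DP (subsets sized 1..n):
  {A}: scan cost=300, card=300
  {C}: scan cost=100, card=100
  {D}: scan cost=100, card=100
  {B}: scan cost=250, card=250
  {AC}: card=6000; try (C,hash)→2000, (A,merge)→3900, (C,merge)→4100, (A,hash)→5600, (A,nl_idx)→7000, (C,nl_idx)→8400 …(+2); best=2000 via (C,hash)
  {CD}: card=2000; try (D,hash)→1600, (C,hash)→1600, (D,merge)→1700, (C,merge)→1700, (C,nl_idx)→2800, (D,nl)→10100 …(+1); best=1600 via (D,hash)
  {BD}: card=12500; try (D,hash)→1900, (B,merge)→3150, (D,merge)→3300, (B,hash)→4200, (B,nl_idx)→13400, (B,nl)→25100 …(+1); best=1900 via (D,hash)
  {ACD}: card=120000; try (A,hash)→9000, (D,hash)→9400, (A,merge)→28600, (D,merge)→86800, (A,nl_idx)→139600, (A,nl)→601600 …(+1); best=9000 via (A,hash)
  {BCD}: card=250000; try (B,hash)→7600, (C,hash)→15800, (B,merge)→27850, (C,merge)→190200, (B,nl_idx)→267600, (C,nl_idx)→339400 …(+2); best=7600 via (B,hash)
  {ABCD}: card=15000000; try (B,hash)→133000, (A,hash)→263000, (B,merge)→2171250, (A,merge)→4760600, (B,nl_idx)→15969000, (A,nl_idx)→17257600 …(+2); best=133000 via (B,hash)

cost=133000; order=C,D,A,B; methods=hash,hash,hash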